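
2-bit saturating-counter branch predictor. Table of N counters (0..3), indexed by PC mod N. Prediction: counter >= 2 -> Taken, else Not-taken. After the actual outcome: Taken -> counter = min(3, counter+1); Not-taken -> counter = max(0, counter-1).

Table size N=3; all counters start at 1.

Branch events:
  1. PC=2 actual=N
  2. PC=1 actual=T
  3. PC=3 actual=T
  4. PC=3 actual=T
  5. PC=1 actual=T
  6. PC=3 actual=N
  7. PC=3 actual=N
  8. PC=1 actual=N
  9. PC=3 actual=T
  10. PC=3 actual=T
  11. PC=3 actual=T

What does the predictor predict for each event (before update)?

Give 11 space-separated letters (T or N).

Answer: N N N T T T T T N T T

Derivation:
Ev 1: PC=2 idx=2 pred=N actual=N -> ctr[2]=0
Ev 2: PC=1 idx=1 pred=N actual=T -> ctr[1]=2
Ev 3: PC=3 idx=0 pred=N actual=T -> ctr[0]=2
Ev 4: PC=3 idx=0 pred=T actual=T -> ctr[0]=3
Ev 5: PC=1 idx=1 pred=T actual=T -> ctr[1]=3
Ev 6: PC=3 idx=0 pred=T actual=N -> ctr[0]=2
Ev 7: PC=3 idx=0 pred=T actual=N -> ctr[0]=1
Ev 8: PC=1 idx=1 pred=T actual=N -> ctr[1]=2
Ev 9: PC=3 idx=0 pred=N actual=T -> ctr[0]=2
Ev 10: PC=3 idx=0 pred=T actual=T -> ctr[0]=3
Ev 11: PC=3 idx=0 pred=T actual=T -> ctr[0]=3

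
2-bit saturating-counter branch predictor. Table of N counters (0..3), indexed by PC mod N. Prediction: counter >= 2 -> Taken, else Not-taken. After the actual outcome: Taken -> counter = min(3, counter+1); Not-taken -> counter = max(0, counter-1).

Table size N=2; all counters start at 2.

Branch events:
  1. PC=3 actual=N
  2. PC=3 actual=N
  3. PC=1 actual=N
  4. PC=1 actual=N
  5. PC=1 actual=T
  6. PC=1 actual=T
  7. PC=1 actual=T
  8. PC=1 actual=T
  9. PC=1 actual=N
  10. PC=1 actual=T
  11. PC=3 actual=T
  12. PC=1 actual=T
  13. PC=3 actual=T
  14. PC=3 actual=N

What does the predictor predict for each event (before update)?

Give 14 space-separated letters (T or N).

Ev 1: PC=3 idx=1 pred=T actual=N -> ctr[1]=1
Ev 2: PC=3 idx=1 pred=N actual=N -> ctr[1]=0
Ev 3: PC=1 idx=1 pred=N actual=N -> ctr[1]=0
Ev 4: PC=1 idx=1 pred=N actual=N -> ctr[1]=0
Ev 5: PC=1 idx=1 pred=N actual=T -> ctr[1]=1
Ev 6: PC=1 idx=1 pred=N actual=T -> ctr[1]=2
Ev 7: PC=1 idx=1 pred=T actual=T -> ctr[1]=3
Ev 8: PC=1 idx=1 pred=T actual=T -> ctr[1]=3
Ev 9: PC=1 idx=1 pred=T actual=N -> ctr[1]=2
Ev 10: PC=1 idx=1 pred=T actual=T -> ctr[1]=3
Ev 11: PC=3 idx=1 pred=T actual=T -> ctr[1]=3
Ev 12: PC=1 idx=1 pred=T actual=T -> ctr[1]=3
Ev 13: PC=3 idx=1 pred=T actual=T -> ctr[1]=3
Ev 14: PC=3 idx=1 pred=T actual=N -> ctr[1]=2

Answer: T N N N N N T T T T T T T T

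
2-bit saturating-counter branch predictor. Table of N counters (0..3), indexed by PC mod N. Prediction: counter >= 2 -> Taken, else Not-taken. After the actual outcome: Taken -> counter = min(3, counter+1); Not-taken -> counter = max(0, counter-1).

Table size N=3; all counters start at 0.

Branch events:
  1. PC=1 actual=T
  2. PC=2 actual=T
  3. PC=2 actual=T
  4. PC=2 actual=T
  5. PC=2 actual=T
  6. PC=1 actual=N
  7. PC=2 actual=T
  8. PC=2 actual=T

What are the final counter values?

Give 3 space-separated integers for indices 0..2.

Ev 1: PC=1 idx=1 pred=N actual=T -> ctr[1]=1
Ev 2: PC=2 idx=2 pred=N actual=T -> ctr[2]=1
Ev 3: PC=2 idx=2 pred=N actual=T -> ctr[2]=2
Ev 4: PC=2 idx=2 pred=T actual=T -> ctr[2]=3
Ev 5: PC=2 idx=2 pred=T actual=T -> ctr[2]=3
Ev 6: PC=1 idx=1 pred=N actual=N -> ctr[1]=0
Ev 7: PC=2 idx=2 pred=T actual=T -> ctr[2]=3
Ev 8: PC=2 idx=2 pred=T actual=T -> ctr[2]=3

Answer: 0 0 3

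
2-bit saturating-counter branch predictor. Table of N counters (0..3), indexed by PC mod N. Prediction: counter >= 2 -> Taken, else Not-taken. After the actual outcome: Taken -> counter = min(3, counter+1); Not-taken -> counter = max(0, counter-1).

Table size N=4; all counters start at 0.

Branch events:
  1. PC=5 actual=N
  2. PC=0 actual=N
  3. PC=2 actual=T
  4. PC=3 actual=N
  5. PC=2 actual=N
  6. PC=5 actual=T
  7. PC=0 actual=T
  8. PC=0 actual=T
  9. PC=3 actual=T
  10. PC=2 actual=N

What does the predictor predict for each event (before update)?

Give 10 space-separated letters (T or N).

Ev 1: PC=5 idx=1 pred=N actual=N -> ctr[1]=0
Ev 2: PC=0 idx=0 pred=N actual=N -> ctr[0]=0
Ev 3: PC=2 idx=2 pred=N actual=T -> ctr[2]=1
Ev 4: PC=3 idx=3 pred=N actual=N -> ctr[3]=0
Ev 5: PC=2 idx=2 pred=N actual=N -> ctr[2]=0
Ev 6: PC=5 idx=1 pred=N actual=T -> ctr[1]=1
Ev 7: PC=0 idx=0 pred=N actual=T -> ctr[0]=1
Ev 8: PC=0 idx=0 pred=N actual=T -> ctr[0]=2
Ev 9: PC=3 idx=3 pred=N actual=T -> ctr[3]=1
Ev 10: PC=2 idx=2 pred=N actual=N -> ctr[2]=0

Answer: N N N N N N N N N N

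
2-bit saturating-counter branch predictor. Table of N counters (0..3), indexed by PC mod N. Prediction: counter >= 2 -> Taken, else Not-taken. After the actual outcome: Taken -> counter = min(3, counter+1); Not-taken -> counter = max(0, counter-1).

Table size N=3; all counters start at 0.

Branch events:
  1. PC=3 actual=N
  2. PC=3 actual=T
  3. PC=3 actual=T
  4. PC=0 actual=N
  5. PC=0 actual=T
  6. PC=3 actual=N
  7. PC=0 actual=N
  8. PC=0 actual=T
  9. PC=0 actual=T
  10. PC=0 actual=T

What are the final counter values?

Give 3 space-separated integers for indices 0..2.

Answer: 3 0 0

Derivation:
Ev 1: PC=3 idx=0 pred=N actual=N -> ctr[0]=0
Ev 2: PC=3 idx=0 pred=N actual=T -> ctr[0]=1
Ev 3: PC=3 idx=0 pred=N actual=T -> ctr[0]=2
Ev 4: PC=0 idx=0 pred=T actual=N -> ctr[0]=1
Ev 5: PC=0 idx=0 pred=N actual=T -> ctr[0]=2
Ev 6: PC=3 idx=0 pred=T actual=N -> ctr[0]=1
Ev 7: PC=0 idx=0 pred=N actual=N -> ctr[0]=0
Ev 8: PC=0 idx=0 pred=N actual=T -> ctr[0]=1
Ev 9: PC=0 idx=0 pred=N actual=T -> ctr[0]=2
Ev 10: PC=0 idx=0 pred=T actual=T -> ctr[0]=3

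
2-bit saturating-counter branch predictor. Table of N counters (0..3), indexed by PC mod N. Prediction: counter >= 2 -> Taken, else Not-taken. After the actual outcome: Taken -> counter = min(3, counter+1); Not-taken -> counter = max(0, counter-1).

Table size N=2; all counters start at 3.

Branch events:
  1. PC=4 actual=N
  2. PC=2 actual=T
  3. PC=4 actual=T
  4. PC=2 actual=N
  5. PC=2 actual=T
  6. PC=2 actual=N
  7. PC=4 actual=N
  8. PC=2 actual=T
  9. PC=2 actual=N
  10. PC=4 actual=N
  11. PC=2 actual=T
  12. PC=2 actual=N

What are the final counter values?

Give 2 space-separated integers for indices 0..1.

Ev 1: PC=4 idx=0 pred=T actual=N -> ctr[0]=2
Ev 2: PC=2 idx=0 pred=T actual=T -> ctr[0]=3
Ev 3: PC=4 idx=0 pred=T actual=T -> ctr[0]=3
Ev 4: PC=2 idx=0 pred=T actual=N -> ctr[0]=2
Ev 5: PC=2 idx=0 pred=T actual=T -> ctr[0]=3
Ev 6: PC=2 idx=0 pred=T actual=N -> ctr[0]=2
Ev 7: PC=4 idx=0 pred=T actual=N -> ctr[0]=1
Ev 8: PC=2 idx=0 pred=N actual=T -> ctr[0]=2
Ev 9: PC=2 idx=0 pred=T actual=N -> ctr[0]=1
Ev 10: PC=4 idx=0 pred=N actual=N -> ctr[0]=0
Ev 11: PC=2 idx=0 pred=N actual=T -> ctr[0]=1
Ev 12: PC=2 idx=0 pred=N actual=N -> ctr[0]=0

Answer: 0 3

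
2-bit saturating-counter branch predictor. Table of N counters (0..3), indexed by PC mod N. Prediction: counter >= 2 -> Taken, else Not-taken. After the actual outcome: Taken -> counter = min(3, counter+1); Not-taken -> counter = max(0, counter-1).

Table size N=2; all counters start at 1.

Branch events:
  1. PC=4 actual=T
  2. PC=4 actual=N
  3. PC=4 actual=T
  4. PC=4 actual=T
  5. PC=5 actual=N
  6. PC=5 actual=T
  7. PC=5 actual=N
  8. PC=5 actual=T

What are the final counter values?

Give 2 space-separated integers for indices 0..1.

Answer: 3 1

Derivation:
Ev 1: PC=4 idx=0 pred=N actual=T -> ctr[0]=2
Ev 2: PC=4 idx=0 pred=T actual=N -> ctr[0]=1
Ev 3: PC=4 idx=0 pred=N actual=T -> ctr[0]=2
Ev 4: PC=4 idx=0 pred=T actual=T -> ctr[0]=3
Ev 5: PC=5 idx=1 pred=N actual=N -> ctr[1]=0
Ev 6: PC=5 idx=1 pred=N actual=T -> ctr[1]=1
Ev 7: PC=5 idx=1 pred=N actual=N -> ctr[1]=0
Ev 8: PC=5 idx=1 pred=N actual=T -> ctr[1]=1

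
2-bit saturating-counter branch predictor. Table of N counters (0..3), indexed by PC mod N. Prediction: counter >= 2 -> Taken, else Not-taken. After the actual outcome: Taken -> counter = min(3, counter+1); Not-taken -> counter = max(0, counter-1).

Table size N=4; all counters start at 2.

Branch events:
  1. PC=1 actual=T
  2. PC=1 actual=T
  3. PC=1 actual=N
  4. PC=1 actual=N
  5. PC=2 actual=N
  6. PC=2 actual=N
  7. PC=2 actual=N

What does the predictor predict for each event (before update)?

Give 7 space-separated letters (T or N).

Answer: T T T T T N N

Derivation:
Ev 1: PC=1 idx=1 pred=T actual=T -> ctr[1]=3
Ev 2: PC=1 idx=1 pred=T actual=T -> ctr[1]=3
Ev 3: PC=1 idx=1 pred=T actual=N -> ctr[1]=2
Ev 4: PC=1 idx=1 pred=T actual=N -> ctr[1]=1
Ev 5: PC=2 idx=2 pred=T actual=N -> ctr[2]=1
Ev 6: PC=2 idx=2 pred=N actual=N -> ctr[2]=0
Ev 7: PC=2 idx=2 pred=N actual=N -> ctr[2]=0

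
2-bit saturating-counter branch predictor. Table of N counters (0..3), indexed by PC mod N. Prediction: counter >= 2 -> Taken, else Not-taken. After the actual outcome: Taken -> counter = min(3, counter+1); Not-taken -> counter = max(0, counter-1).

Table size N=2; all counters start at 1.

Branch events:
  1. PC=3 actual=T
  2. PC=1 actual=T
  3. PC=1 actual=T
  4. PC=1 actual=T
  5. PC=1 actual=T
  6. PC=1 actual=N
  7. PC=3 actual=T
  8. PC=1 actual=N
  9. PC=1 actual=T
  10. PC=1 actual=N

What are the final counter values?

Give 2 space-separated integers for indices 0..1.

Answer: 1 2

Derivation:
Ev 1: PC=3 idx=1 pred=N actual=T -> ctr[1]=2
Ev 2: PC=1 idx=1 pred=T actual=T -> ctr[1]=3
Ev 3: PC=1 idx=1 pred=T actual=T -> ctr[1]=3
Ev 4: PC=1 idx=1 pred=T actual=T -> ctr[1]=3
Ev 5: PC=1 idx=1 pred=T actual=T -> ctr[1]=3
Ev 6: PC=1 idx=1 pred=T actual=N -> ctr[1]=2
Ev 7: PC=3 idx=1 pred=T actual=T -> ctr[1]=3
Ev 8: PC=1 idx=1 pred=T actual=N -> ctr[1]=2
Ev 9: PC=1 idx=1 pred=T actual=T -> ctr[1]=3
Ev 10: PC=1 idx=1 pred=T actual=N -> ctr[1]=2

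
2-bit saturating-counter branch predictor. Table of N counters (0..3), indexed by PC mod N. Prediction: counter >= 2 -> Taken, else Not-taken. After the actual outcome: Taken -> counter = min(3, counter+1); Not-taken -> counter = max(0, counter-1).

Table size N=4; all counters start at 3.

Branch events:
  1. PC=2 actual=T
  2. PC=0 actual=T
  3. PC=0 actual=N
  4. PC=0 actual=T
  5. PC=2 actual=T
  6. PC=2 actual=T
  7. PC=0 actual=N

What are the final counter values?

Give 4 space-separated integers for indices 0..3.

Answer: 2 3 3 3

Derivation:
Ev 1: PC=2 idx=2 pred=T actual=T -> ctr[2]=3
Ev 2: PC=0 idx=0 pred=T actual=T -> ctr[0]=3
Ev 3: PC=0 idx=0 pred=T actual=N -> ctr[0]=2
Ev 4: PC=0 idx=0 pred=T actual=T -> ctr[0]=3
Ev 5: PC=2 idx=2 pred=T actual=T -> ctr[2]=3
Ev 6: PC=2 idx=2 pred=T actual=T -> ctr[2]=3
Ev 7: PC=0 idx=0 pred=T actual=N -> ctr[0]=2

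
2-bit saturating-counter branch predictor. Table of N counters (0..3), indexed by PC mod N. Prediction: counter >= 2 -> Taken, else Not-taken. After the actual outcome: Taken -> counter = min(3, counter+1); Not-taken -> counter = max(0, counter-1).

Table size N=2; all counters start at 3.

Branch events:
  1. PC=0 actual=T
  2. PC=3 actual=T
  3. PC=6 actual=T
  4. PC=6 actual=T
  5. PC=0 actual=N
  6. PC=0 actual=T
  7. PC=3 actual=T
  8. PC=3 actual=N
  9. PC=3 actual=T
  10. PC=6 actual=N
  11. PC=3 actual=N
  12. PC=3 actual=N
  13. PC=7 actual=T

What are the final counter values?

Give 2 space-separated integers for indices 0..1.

Ev 1: PC=0 idx=0 pred=T actual=T -> ctr[0]=3
Ev 2: PC=3 idx=1 pred=T actual=T -> ctr[1]=3
Ev 3: PC=6 idx=0 pred=T actual=T -> ctr[0]=3
Ev 4: PC=6 idx=0 pred=T actual=T -> ctr[0]=3
Ev 5: PC=0 idx=0 pred=T actual=N -> ctr[0]=2
Ev 6: PC=0 idx=0 pred=T actual=T -> ctr[0]=3
Ev 7: PC=3 idx=1 pred=T actual=T -> ctr[1]=3
Ev 8: PC=3 idx=1 pred=T actual=N -> ctr[1]=2
Ev 9: PC=3 idx=1 pred=T actual=T -> ctr[1]=3
Ev 10: PC=6 idx=0 pred=T actual=N -> ctr[0]=2
Ev 11: PC=3 idx=1 pred=T actual=N -> ctr[1]=2
Ev 12: PC=3 idx=1 pred=T actual=N -> ctr[1]=1
Ev 13: PC=7 idx=1 pred=N actual=T -> ctr[1]=2

Answer: 2 2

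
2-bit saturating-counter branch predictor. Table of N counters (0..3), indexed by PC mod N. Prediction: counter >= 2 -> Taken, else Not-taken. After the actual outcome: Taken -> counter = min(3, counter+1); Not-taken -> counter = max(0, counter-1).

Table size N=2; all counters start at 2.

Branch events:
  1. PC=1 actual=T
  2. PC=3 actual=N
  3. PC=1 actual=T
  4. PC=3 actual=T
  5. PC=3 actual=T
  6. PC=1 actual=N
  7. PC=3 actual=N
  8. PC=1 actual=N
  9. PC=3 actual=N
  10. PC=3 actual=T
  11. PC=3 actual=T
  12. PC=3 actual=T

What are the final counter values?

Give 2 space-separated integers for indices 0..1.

Answer: 2 3

Derivation:
Ev 1: PC=1 idx=1 pred=T actual=T -> ctr[1]=3
Ev 2: PC=3 idx=1 pred=T actual=N -> ctr[1]=2
Ev 3: PC=1 idx=1 pred=T actual=T -> ctr[1]=3
Ev 4: PC=3 idx=1 pred=T actual=T -> ctr[1]=3
Ev 5: PC=3 idx=1 pred=T actual=T -> ctr[1]=3
Ev 6: PC=1 idx=1 pred=T actual=N -> ctr[1]=2
Ev 7: PC=3 idx=1 pred=T actual=N -> ctr[1]=1
Ev 8: PC=1 idx=1 pred=N actual=N -> ctr[1]=0
Ev 9: PC=3 idx=1 pred=N actual=N -> ctr[1]=0
Ev 10: PC=3 idx=1 pred=N actual=T -> ctr[1]=1
Ev 11: PC=3 idx=1 pred=N actual=T -> ctr[1]=2
Ev 12: PC=3 idx=1 pred=T actual=T -> ctr[1]=3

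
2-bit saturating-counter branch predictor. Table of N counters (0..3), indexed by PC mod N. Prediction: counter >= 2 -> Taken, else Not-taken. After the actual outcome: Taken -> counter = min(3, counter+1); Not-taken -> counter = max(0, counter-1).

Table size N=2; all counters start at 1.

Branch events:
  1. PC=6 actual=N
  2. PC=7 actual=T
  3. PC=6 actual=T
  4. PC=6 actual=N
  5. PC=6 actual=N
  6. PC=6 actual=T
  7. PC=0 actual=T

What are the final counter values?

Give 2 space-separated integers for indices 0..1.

Ev 1: PC=6 idx=0 pred=N actual=N -> ctr[0]=0
Ev 2: PC=7 idx=1 pred=N actual=T -> ctr[1]=2
Ev 3: PC=6 idx=0 pred=N actual=T -> ctr[0]=1
Ev 4: PC=6 idx=0 pred=N actual=N -> ctr[0]=0
Ev 5: PC=6 idx=0 pred=N actual=N -> ctr[0]=0
Ev 6: PC=6 idx=0 pred=N actual=T -> ctr[0]=1
Ev 7: PC=0 idx=0 pred=N actual=T -> ctr[0]=2

Answer: 2 2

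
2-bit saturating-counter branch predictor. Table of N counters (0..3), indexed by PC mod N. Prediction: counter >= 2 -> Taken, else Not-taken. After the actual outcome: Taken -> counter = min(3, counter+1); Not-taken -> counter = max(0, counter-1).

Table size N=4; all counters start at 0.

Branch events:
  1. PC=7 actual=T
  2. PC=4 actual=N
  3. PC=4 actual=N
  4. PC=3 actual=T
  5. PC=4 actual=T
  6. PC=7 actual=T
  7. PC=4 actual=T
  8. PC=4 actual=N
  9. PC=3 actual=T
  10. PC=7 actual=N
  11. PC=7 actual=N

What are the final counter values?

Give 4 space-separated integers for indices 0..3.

Ev 1: PC=7 idx=3 pred=N actual=T -> ctr[3]=1
Ev 2: PC=4 idx=0 pred=N actual=N -> ctr[0]=0
Ev 3: PC=4 idx=0 pred=N actual=N -> ctr[0]=0
Ev 4: PC=3 idx=3 pred=N actual=T -> ctr[3]=2
Ev 5: PC=4 idx=0 pred=N actual=T -> ctr[0]=1
Ev 6: PC=7 idx=3 pred=T actual=T -> ctr[3]=3
Ev 7: PC=4 idx=0 pred=N actual=T -> ctr[0]=2
Ev 8: PC=4 idx=0 pred=T actual=N -> ctr[0]=1
Ev 9: PC=3 idx=3 pred=T actual=T -> ctr[3]=3
Ev 10: PC=7 idx=3 pred=T actual=N -> ctr[3]=2
Ev 11: PC=7 idx=3 pred=T actual=N -> ctr[3]=1

Answer: 1 0 0 1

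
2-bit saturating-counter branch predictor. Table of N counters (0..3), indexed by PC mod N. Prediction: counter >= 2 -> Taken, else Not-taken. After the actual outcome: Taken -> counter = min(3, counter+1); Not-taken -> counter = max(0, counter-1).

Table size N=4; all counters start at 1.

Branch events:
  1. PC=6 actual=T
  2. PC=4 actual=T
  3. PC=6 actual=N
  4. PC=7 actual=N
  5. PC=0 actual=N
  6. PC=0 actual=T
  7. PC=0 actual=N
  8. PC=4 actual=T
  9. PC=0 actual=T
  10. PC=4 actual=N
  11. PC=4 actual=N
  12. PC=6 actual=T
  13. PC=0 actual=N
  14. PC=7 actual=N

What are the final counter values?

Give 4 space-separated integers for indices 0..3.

Ev 1: PC=6 idx=2 pred=N actual=T -> ctr[2]=2
Ev 2: PC=4 idx=0 pred=N actual=T -> ctr[0]=2
Ev 3: PC=6 idx=2 pred=T actual=N -> ctr[2]=1
Ev 4: PC=7 idx=3 pred=N actual=N -> ctr[3]=0
Ev 5: PC=0 idx=0 pred=T actual=N -> ctr[0]=1
Ev 6: PC=0 idx=0 pred=N actual=T -> ctr[0]=2
Ev 7: PC=0 idx=0 pred=T actual=N -> ctr[0]=1
Ev 8: PC=4 idx=0 pred=N actual=T -> ctr[0]=2
Ev 9: PC=0 idx=0 pred=T actual=T -> ctr[0]=3
Ev 10: PC=4 idx=0 pred=T actual=N -> ctr[0]=2
Ev 11: PC=4 idx=0 pred=T actual=N -> ctr[0]=1
Ev 12: PC=6 idx=2 pred=N actual=T -> ctr[2]=2
Ev 13: PC=0 idx=0 pred=N actual=N -> ctr[0]=0
Ev 14: PC=7 idx=3 pred=N actual=N -> ctr[3]=0

Answer: 0 1 2 0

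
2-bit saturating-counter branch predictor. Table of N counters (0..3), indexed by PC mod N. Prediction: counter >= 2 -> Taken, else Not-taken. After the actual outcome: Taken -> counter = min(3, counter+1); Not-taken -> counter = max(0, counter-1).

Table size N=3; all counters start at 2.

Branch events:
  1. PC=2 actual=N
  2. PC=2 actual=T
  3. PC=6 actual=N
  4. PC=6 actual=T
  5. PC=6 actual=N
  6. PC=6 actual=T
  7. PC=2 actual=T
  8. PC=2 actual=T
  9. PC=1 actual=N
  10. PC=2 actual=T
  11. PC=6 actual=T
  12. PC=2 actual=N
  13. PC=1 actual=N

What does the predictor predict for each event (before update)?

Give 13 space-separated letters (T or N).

Answer: T N T N T N T T T T T T N

Derivation:
Ev 1: PC=2 idx=2 pred=T actual=N -> ctr[2]=1
Ev 2: PC=2 idx=2 pred=N actual=T -> ctr[2]=2
Ev 3: PC=6 idx=0 pred=T actual=N -> ctr[0]=1
Ev 4: PC=6 idx=0 pred=N actual=T -> ctr[0]=2
Ev 5: PC=6 idx=0 pred=T actual=N -> ctr[0]=1
Ev 6: PC=6 idx=0 pred=N actual=T -> ctr[0]=2
Ev 7: PC=2 idx=2 pred=T actual=T -> ctr[2]=3
Ev 8: PC=2 idx=2 pred=T actual=T -> ctr[2]=3
Ev 9: PC=1 idx=1 pred=T actual=N -> ctr[1]=1
Ev 10: PC=2 idx=2 pred=T actual=T -> ctr[2]=3
Ev 11: PC=6 idx=0 pred=T actual=T -> ctr[0]=3
Ev 12: PC=2 idx=2 pred=T actual=N -> ctr[2]=2
Ev 13: PC=1 idx=1 pred=N actual=N -> ctr[1]=0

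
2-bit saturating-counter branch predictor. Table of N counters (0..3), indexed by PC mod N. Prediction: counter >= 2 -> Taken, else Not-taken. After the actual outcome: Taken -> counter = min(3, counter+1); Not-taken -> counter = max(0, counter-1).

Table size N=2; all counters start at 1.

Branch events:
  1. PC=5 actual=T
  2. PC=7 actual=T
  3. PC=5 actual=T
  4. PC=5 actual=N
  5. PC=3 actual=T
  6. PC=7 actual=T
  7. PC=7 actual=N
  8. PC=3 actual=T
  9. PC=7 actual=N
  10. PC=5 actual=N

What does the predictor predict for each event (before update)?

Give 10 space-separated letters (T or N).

Ev 1: PC=5 idx=1 pred=N actual=T -> ctr[1]=2
Ev 2: PC=7 idx=1 pred=T actual=T -> ctr[1]=3
Ev 3: PC=5 idx=1 pred=T actual=T -> ctr[1]=3
Ev 4: PC=5 idx=1 pred=T actual=N -> ctr[1]=2
Ev 5: PC=3 idx=1 pred=T actual=T -> ctr[1]=3
Ev 6: PC=7 idx=1 pred=T actual=T -> ctr[1]=3
Ev 7: PC=7 idx=1 pred=T actual=N -> ctr[1]=2
Ev 8: PC=3 idx=1 pred=T actual=T -> ctr[1]=3
Ev 9: PC=7 idx=1 pred=T actual=N -> ctr[1]=2
Ev 10: PC=5 idx=1 pred=T actual=N -> ctr[1]=1

Answer: N T T T T T T T T T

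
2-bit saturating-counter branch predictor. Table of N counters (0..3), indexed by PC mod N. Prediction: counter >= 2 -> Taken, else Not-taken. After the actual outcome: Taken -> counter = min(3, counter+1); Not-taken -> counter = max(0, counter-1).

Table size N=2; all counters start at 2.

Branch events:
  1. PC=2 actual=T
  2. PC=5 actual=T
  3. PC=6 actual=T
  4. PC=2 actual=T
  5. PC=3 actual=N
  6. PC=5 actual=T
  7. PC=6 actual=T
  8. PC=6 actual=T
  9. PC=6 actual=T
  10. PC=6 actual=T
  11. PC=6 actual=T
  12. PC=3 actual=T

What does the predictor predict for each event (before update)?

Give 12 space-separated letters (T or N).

Answer: T T T T T T T T T T T T

Derivation:
Ev 1: PC=2 idx=0 pred=T actual=T -> ctr[0]=3
Ev 2: PC=5 idx=1 pred=T actual=T -> ctr[1]=3
Ev 3: PC=6 idx=0 pred=T actual=T -> ctr[0]=3
Ev 4: PC=2 idx=0 pred=T actual=T -> ctr[0]=3
Ev 5: PC=3 idx=1 pred=T actual=N -> ctr[1]=2
Ev 6: PC=5 idx=1 pred=T actual=T -> ctr[1]=3
Ev 7: PC=6 idx=0 pred=T actual=T -> ctr[0]=3
Ev 8: PC=6 idx=0 pred=T actual=T -> ctr[0]=3
Ev 9: PC=6 idx=0 pred=T actual=T -> ctr[0]=3
Ev 10: PC=6 idx=0 pred=T actual=T -> ctr[0]=3
Ev 11: PC=6 idx=0 pred=T actual=T -> ctr[0]=3
Ev 12: PC=3 idx=1 pred=T actual=T -> ctr[1]=3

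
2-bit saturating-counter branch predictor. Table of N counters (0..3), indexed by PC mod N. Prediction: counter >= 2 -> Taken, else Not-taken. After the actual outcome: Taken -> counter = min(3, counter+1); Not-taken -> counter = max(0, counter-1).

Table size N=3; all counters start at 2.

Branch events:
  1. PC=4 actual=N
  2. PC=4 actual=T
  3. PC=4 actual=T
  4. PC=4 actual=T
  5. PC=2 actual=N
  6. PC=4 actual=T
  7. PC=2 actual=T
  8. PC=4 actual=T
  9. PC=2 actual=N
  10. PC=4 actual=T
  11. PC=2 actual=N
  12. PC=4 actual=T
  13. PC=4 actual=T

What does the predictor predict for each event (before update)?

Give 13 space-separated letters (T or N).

Answer: T N T T T T N T T T N T T

Derivation:
Ev 1: PC=4 idx=1 pred=T actual=N -> ctr[1]=1
Ev 2: PC=4 idx=1 pred=N actual=T -> ctr[1]=2
Ev 3: PC=4 idx=1 pred=T actual=T -> ctr[1]=3
Ev 4: PC=4 idx=1 pred=T actual=T -> ctr[1]=3
Ev 5: PC=2 idx=2 pred=T actual=N -> ctr[2]=1
Ev 6: PC=4 idx=1 pred=T actual=T -> ctr[1]=3
Ev 7: PC=2 idx=2 pred=N actual=T -> ctr[2]=2
Ev 8: PC=4 idx=1 pred=T actual=T -> ctr[1]=3
Ev 9: PC=2 idx=2 pred=T actual=N -> ctr[2]=1
Ev 10: PC=4 idx=1 pred=T actual=T -> ctr[1]=3
Ev 11: PC=2 idx=2 pred=N actual=N -> ctr[2]=0
Ev 12: PC=4 idx=1 pred=T actual=T -> ctr[1]=3
Ev 13: PC=4 idx=1 pred=T actual=T -> ctr[1]=3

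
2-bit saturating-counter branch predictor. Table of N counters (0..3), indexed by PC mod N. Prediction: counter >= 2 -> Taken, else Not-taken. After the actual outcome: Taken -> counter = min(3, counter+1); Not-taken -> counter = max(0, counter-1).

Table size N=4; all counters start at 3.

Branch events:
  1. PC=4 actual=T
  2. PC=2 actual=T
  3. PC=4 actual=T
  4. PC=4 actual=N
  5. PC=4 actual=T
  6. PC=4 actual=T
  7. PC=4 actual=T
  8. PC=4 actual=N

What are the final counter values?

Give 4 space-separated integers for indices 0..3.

Answer: 2 3 3 3

Derivation:
Ev 1: PC=4 idx=0 pred=T actual=T -> ctr[0]=3
Ev 2: PC=2 idx=2 pred=T actual=T -> ctr[2]=3
Ev 3: PC=4 idx=0 pred=T actual=T -> ctr[0]=3
Ev 4: PC=4 idx=0 pred=T actual=N -> ctr[0]=2
Ev 5: PC=4 idx=0 pred=T actual=T -> ctr[0]=3
Ev 6: PC=4 idx=0 pred=T actual=T -> ctr[0]=3
Ev 7: PC=4 idx=0 pred=T actual=T -> ctr[0]=3
Ev 8: PC=4 idx=0 pred=T actual=N -> ctr[0]=2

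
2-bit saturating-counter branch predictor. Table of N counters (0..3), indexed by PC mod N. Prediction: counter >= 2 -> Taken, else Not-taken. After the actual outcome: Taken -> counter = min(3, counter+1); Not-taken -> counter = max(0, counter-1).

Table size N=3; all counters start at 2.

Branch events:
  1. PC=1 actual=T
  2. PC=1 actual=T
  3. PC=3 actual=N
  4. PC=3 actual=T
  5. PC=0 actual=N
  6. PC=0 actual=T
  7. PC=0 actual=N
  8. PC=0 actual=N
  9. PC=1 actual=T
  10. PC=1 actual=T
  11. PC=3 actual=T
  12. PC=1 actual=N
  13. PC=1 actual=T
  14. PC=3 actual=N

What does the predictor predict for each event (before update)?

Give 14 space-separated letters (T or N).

Answer: T T T N T N T N T T N T T N

Derivation:
Ev 1: PC=1 idx=1 pred=T actual=T -> ctr[1]=3
Ev 2: PC=1 idx=1 pred=T actual=T -> ctr[1]=3
Ev 3: PC=3 idx=0 pred=T actual=N -> ctr[0]=1
Ev 4: PC=3 idx=0 pred=N actual=T -> ctr[0]=2
Ev 5: PC=0 idx=0 pred=T actual=N -> ctr[0]=1
Ev 6: PC=0 idx=0 pred=N actual=T -> ctr[0]=2
Ev 7: PC=0 idx=0 pred=T actual=N -> ctr[0]=1
Ev 8: PC=0 idx=0 pred=N actual=N -> ctr[0]=0
Ev 9: PC=1 idx=1 pred=T actual=T -> ctr[1]=3
Ev 10: PC=1 idx=1 pred=T actual=T -> ctr[1]=3
Ev 11: PC=3 idx=0 pred=N actual=T -> ctr[0]=1
Ev 12: PC=1 idx=1 pred=T actual=N -> ctr[1]=2
Ev 13: PC=1 idx=1 pred=T actual=T -> ctr[1]=3
Ev 14: PC=3 idx=0 pred=N actual=N -> ctr[0]=0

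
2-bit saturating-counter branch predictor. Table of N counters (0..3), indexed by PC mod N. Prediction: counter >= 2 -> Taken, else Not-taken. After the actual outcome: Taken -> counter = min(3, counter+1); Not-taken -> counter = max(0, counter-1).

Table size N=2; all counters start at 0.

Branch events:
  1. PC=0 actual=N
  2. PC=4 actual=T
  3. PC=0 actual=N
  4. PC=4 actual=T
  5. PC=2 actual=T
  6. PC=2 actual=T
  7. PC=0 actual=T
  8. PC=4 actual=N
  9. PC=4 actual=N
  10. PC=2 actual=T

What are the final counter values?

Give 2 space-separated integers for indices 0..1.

Answer: 2 0

Derivation:
Ev 1: PC=0 idx=0 pred=N actual=N -> ctr[0]=0
Ev 2: PC=4 idx=0 pred=N actual=T -> ctr[0]=1
Ev 3: PC=0 idx=0 pred=N actual=N -> ctr[0]=0
Ev 4: PC=4 idx=0 pred=N actual=T -> ctr[0]=1
Ev 5: PC=2 idx=0 pred=N actual=T -> ctr[0]=2
Ev 6: PC=2 idx=0 pred=T actual=T -> ctr[0]=3
Ev 7: PC=0 idx=0 pred=T actual=T -> ctr[0]=3
Ev 8: PC=4 idx=0 pred=T actual=N -> ctr[0]=2
Ev 9: PC=4 idx=0 pred=T actual=N -> ctr[0]=1
Ev 10: PC=2 idx=0 pred=N actual=T -> ctr[0]=2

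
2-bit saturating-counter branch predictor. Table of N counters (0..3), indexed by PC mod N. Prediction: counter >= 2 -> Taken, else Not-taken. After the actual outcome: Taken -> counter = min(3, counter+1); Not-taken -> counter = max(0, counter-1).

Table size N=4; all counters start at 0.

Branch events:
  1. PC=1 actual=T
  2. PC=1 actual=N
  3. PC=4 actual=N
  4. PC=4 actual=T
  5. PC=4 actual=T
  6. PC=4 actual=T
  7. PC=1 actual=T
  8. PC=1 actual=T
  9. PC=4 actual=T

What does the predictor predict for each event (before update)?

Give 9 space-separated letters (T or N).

Ev 1: PC=1 idx=1 pred=N actual=T -> ctr[1]=1
Ev 2: PC=1 idx=1 pred=N actual=N -> ctr[1]=0
Ev 3: PC=4 idx=0 pred=N actual=N -> ctr[0]=0
Ev 4: PC=4 idx=0 pred=N actual=T -> ctr[0]=1
Ev 5: PC=4 idx=0 pred=N actual=T -> ctr[0]=2
Ev 6: PC=4 idx=0 pred=T actual=T -> ctr[0]=3
Ev 7: PC=1 idx=1 pred=N actual=T -> ctr[1]=1
Ev 8: PC=1 idx=1 pred=N actual=T -> ctr[1]=2
Ev 9: PC=4 idx=0 pred=T actual=T -> ctr[0]=3

Answer: N N N N N T N N T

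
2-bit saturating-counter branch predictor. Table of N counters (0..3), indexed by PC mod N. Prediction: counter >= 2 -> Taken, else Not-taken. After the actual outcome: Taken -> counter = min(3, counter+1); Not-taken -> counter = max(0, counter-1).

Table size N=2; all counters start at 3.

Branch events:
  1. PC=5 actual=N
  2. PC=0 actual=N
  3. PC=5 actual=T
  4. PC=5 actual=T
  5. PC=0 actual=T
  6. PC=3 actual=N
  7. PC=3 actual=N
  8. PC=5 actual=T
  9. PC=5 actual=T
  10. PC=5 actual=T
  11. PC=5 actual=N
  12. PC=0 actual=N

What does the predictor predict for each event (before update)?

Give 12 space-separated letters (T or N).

Ev 1: PC=5 idx=1 pred=T actual=N -> ctr[1]=2
Ev 2: PC=0 idx=0 pred=T actual=N -> ctr[0]=2
Ev 3: PC=5 idx=1 pred=T actual=T -> ctr[1]=3
Ev 4: PC=5 idx=1 pred=T actual=T -> ctr[1]=3
Ev 5: PC=0 idx=0 pred=T actual=T -> ctr[0]=3
Ev 6: PC=3 idx=1 pred=T actual=N -> ctr[1]=2
Ev 7: PC=3 idx=1 pred=T actual=N -> ctr[1]=1
Ev 8: PC=5 idx=1 pred=N actual=T -> ctr[1]=2
Ev 9: PC=5 idx=1 pred=T actual=T -> ctr[1]=3
Ev 10: PC=5 idx=1 pred=T actual=T -> ctr[1]=3
Ev 11: PC=5 idx=1 pred=T actual=N -> ctr[1]=2
Ev 12: PC=0 idx=0 pred=T actual=N -> ctr[0]=2

Answer: T T T T T T T N T T T T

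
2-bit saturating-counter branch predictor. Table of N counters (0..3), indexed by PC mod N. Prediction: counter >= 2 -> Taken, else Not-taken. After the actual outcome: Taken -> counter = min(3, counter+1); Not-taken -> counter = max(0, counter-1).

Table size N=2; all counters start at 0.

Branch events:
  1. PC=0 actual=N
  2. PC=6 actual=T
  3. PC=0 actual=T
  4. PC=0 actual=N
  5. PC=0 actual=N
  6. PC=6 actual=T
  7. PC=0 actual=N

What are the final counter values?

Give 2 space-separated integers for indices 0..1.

Answer: 0 0

Derivation:
Ev 1: PC=0 idx=0 pred=N actual=N -> ctr[0]=0
Ev 2: PC=6 idx=0 pred=N actual=T -> ctr[0]=1
Ev 3: PC=0 idx=0 pred=N actual=T -> ctr[0]=2
Ev 4: PC=0 idx=0 pred=T actual=N -> ctr[0]=1
Ev 5: PC=0 idx=0 pred=N actual=N -> ctr[0]=0
Ev 6: PC=6 idx=0 pred=N actual=T -> ctr[0]=1
Ev 7: PC=0 idx=0 pred=N actual=N -> ctr[0]=0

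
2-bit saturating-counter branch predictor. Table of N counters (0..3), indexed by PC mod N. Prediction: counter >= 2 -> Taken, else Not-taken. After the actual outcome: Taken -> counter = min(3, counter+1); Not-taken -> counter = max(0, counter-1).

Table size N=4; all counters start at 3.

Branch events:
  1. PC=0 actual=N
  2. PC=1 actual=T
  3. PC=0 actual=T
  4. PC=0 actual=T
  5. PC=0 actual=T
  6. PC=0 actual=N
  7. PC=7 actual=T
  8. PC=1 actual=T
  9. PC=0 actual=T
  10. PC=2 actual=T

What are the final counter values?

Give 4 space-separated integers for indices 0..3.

Ev 1: PC=0 idx=0 pred=T actual=N -> ctr[0]=2
Ev 2: PC=1 idx=1 pred=T actual=T -> ctr[1]=3
Ev 3: PC=0 idx=0 pred=T actual=T -> ctr[0]=3
Ev 4: PC=0 idx=0 pred=T actual=T -> ctr[0]=3
Ev 5: PC=0 idx=0 pred=T actual=T -> ctr[0]=3
Ev 6: PC=0 idx=0 pred=T actual=N -> ctr[0]=2
Ev 7: PC=7 idx=3 pred=T actual=T -> ctr[3]=3
Ev 8: PC=1 idx=1 pred=T actual=T -> ctr[1]=3
Ev 9: PC=0 idx=0 pred=T actual=T -> ctr[0]=3
Ev 10: PC=2 idx=2 pred=T actual=T -> ctr[2]=3

Answer: 3 3 3 3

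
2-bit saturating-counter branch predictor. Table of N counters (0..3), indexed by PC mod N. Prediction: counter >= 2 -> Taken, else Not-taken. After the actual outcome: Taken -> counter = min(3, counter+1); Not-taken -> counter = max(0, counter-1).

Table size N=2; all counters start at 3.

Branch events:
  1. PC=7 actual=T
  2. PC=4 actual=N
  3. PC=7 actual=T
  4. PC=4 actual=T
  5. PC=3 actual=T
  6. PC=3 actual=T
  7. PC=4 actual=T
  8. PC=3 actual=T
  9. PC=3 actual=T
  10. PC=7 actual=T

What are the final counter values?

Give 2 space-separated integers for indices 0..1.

Ev 1: PC=7 idx=1 pred=T actual=T -> ctr[1]=3
Ev 2: PC=4 idx=0 pred=T actual=N -> ctr[0]=2
Ev 3: PC=7 idx=1 pred=T actual=T -> ctr[1]=3
Ev 4: PC=4 idx=0 pred=T actual=T -> ctr[0]=3
Ev 5: PC=3 idx=1 pred=T actual=T -> ctr[1]=3
Ev 6: PC=3 idx=1 pred=T actual=T -> ctr[1]=3
Ev 7: PC=4 idx=0 pred=T actual=T -> ctr[0]=3
Ev 8: PC=3 idx=1 pred=T actual=T -> ctr[1]=3
Ev 9: PC=3 idx=1 pred=T actual=T -> ctr[1]=3
Ev 10: PC=7 idx=1 pred=T actual=T -> ctr[1]=3

Answer: 3 3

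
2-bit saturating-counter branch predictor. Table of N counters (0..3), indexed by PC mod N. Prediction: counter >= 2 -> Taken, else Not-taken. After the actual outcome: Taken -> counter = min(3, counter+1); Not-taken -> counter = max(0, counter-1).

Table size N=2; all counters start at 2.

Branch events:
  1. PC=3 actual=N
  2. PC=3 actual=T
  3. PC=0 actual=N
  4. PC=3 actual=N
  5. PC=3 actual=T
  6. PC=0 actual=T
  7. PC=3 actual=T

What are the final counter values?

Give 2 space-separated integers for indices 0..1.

Ev 1: PC=3 idx=1 pred=T actual=N -> ctr[1]=1
Ev 2: PC=3 idx=1 pred=N actual=T -> ctr[1]=2
Ev 3: PC=0 idx=0 pred=T actual=N -> ctr[0]=1
Ev 4: PC=3 idx=1 pred=T actual=N -> ctr[1]=1
Ev 5: PC=3 idx=1 pred=N actual=T -> ctr[1]=2
Ev 6: PC=0 idx=0 pred=N actual=T -> ctr[0]=2
Ev 7: PC=3 idx=1 pred=T actual=T -> ctr[1]=3

Answer: 2 3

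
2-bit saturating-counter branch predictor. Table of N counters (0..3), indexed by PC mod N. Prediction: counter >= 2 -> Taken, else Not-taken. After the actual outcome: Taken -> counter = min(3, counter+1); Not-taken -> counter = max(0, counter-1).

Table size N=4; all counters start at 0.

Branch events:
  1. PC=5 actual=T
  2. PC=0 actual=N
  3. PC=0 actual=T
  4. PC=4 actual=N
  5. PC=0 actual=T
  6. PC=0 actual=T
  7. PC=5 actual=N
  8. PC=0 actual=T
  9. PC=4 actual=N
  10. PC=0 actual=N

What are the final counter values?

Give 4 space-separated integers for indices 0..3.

Ev 1: PC=5 idx=1 pred=N actual=T -> ctr[1]=1
Ev 2: PC=0 idx=0 pred=N actual=N -> ctr[0]=0
Ev 3: PC=0 idx=0 pred=N actual=T -> ctr[0]=1
Ev 4: PC=4 idx=0 pred=N actual=N -> ctr[0]=0
Ev 5: PC=0 idx=0 pred=N actual=T -> ctr[0]=1
Ev 6: PC=0 idx=0 pred=N actual=T -> ctr[0]=2
Ev 7: PC=5 idx=1 pred=N actual=N -> ctr[1]=0
Ev 8: PC=0 idx=0 pred=T actual=T -> ctr[0]=3
Ev 9: PC=4 idx=0 pred=T actual=N -> ctr[0]=2
Ev 10: PC=0 idx=0 pred=T actual=N -> ctr[0]=1

Answer: 1 0 0 0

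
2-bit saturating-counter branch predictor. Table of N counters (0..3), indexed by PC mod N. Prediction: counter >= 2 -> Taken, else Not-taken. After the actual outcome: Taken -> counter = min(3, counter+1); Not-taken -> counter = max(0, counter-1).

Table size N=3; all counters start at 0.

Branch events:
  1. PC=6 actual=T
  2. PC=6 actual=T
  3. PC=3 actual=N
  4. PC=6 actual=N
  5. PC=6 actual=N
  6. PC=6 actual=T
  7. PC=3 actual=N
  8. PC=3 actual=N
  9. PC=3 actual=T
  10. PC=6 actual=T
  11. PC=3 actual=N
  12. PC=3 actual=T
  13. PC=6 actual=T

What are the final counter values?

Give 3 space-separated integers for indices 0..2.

Answer: 3 0 0

Derivation:
Ev 1: PC=6 idx=0 pred=N actual=T -> ctr[0]=1
Ev 2: PC=6 idx=0 pred=N actual=T -> ctr[0]=2
Ev 3: PC=3 idx=0 pred=T actual=N -> ctr[0]=1
Ev 4: PC=6 idx=0 pred=N actual=N -> ctr[0]=0
Ev 5: PC=6 idx=0 pred=N actual=N -> ctr[0]=0
Ev 6: PC=6 idx=0 pred=N actual=T -> ctr[0]=1
Ev 7: PC=3 idx=0 pred=N actual=N -> ctr[0]=0
Ev 8: PC=3 idx=0 pred=N actual=N -> ctr[0]=0
Ev 9: PC=3 idx=0 pred=N actual=T -> ctr[0]=1
Ev 10: PC=6 idx=0 pred=N actual=T -> ctr[0]=2
Ev 11: PC=3 idx=0 pred=T actual=N -> ctr[0]=1
Ev 12: PC=3 idx=0 pred=N actual=T -> ctr[0]=2
Ev 13: PC=6 idx=0 pred=T actual=T -> ctr[0]=3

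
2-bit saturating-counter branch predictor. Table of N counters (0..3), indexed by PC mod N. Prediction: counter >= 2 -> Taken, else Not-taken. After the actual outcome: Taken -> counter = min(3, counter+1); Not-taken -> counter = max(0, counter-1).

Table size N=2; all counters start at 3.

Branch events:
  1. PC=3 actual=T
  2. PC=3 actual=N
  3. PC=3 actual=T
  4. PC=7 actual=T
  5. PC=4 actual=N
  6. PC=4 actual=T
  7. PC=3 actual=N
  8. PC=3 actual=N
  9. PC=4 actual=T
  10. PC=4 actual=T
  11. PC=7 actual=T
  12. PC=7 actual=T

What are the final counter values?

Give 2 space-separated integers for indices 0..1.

Ev 1: PC=3 idx=1 pred=T actual=T -> ctr[1]=3
Ev 2: PC=3 idx=1 pred=T actual=N -> ctr[1]=2
Ev 3: PC=3 idx=1 pred=T actual=T -> ctr[1]=3
Ev 4: PC=7 idx=1 pred=T actual=T -> ctr[1]=3
Ev 5: PC=4 idx=0 pred=T actual=N -> ctr[0]=2
Ev 6: PC=4 idx=0 pred=T actual=T -> ctr[0]=3
Ev 7: PC=3 idx=1 pred=T actual=N -> ctr[1]=2
Ev 8: PC=3 idx=1 pred=T actual=N -> ctr[1]=1
Ev 9: PC=4 idx=0 pred=T actual=T -> ctr[0]=3
Ev 10: PC=4 idx=0 pred=T actual=T -> ctr[0]=3
Ev 11: PC=7 idx=1 pred=N actual=T -> ctr[1]=2
Ev 12: PC=7 idx=1 pred=T actual=T -> ctr[1]=3

Answer: 3 3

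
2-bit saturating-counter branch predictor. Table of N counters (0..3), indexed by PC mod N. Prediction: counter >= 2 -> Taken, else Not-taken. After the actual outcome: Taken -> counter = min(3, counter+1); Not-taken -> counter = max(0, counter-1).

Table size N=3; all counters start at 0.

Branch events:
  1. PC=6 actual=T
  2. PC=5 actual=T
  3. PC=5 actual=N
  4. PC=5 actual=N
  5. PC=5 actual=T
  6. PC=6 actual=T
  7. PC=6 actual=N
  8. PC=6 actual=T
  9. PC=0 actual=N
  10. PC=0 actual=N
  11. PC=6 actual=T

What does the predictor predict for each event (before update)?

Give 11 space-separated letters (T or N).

Ev 1: PC=6 idx=0 pred=N actual=T -> ctr[0]=1
Ev 2: PC=5 idx=2 pred=N actual=T -> ctr[2]=1
Ev 3: PC=5 idx=2 pred=N actual=N -> ctr[2]=0
Ev 4: PC=5 idx=2 pred=N actual=N -> ctr[2]=0
Ev 5: PC=5 idx=2 pred=N actual=T -> ctr[2]=1
Ev 6: PC=6 idx=0 pred=N actual=T -> ctr[0]=2
Ev 7: PC=6 idx=0 pred=T actual=N -> ctr[0]=1
Ev 8: PC=6 idx=0 pred=N actual=T -> ctr[0]=2
Ev 9: PC=0 idx=0 pred=T actual=N -> ctr[0]=1
Ev 10: PC=0 idx=0 pred=N actual=N -> ctr[0]=0
Ev 11: PC=6 idx=0 pred=N actual=T -> ctr[0]=1

Answer: N N N N N N T N T N N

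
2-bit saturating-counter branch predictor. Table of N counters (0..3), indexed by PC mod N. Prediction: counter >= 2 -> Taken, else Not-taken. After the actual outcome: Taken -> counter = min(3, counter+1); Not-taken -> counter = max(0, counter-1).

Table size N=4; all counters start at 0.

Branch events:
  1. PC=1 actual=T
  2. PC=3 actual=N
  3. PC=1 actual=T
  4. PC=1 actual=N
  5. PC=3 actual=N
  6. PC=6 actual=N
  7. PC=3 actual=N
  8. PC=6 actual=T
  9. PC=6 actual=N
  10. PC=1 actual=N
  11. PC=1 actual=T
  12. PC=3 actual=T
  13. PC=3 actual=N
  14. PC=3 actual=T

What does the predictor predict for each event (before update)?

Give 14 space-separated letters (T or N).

Answer: N N N T N N N N N N N N N N

Derivation:
Ev 1: PC=1 idx=1 pred=N actual=T -> ctr[1]=1
Ev 2: PC=3 idx=3 pred=N actual=N -> ctr[3]=0
Ev 3: PC=1 idx=1 pred=N actual=T -> ctr[1]=2
Ev 4: PC=1 idx=1 pred=T actual=N -> ctr[1]=1
Ev 5: PC=3 idx=3 pred=N actual=N -> ctr[3]=0
Ev 6: PC=6 idx=2 pred=N actual=N -> ctr[2]=0
Ev 7: PC=3 idx=3 pred=N actual=N -> ctr[3]=0
Ev 8: PC=6 idx=2 pred=N actual=T -> ctr[2]=1
Ev 9: PC=6 idx=2 pred=N actual=N -> ctr[2]=0
Ev 10: PC=1 idx=1 pred=N actual=N -> ctr[1]=0
Ev 11: PC=1 idx=1 pred=N actual=T -> ctr[1]=1
Ev 12: PC=3 idx=3 pred=N actual=T -> ctr[3]=1
Ev 13: PC=3 idx=3 pred=N actual=N -> ctr[3]=0
Ev 14: PC=3 idx=3 pred=N actual=T -> ctr[3]=1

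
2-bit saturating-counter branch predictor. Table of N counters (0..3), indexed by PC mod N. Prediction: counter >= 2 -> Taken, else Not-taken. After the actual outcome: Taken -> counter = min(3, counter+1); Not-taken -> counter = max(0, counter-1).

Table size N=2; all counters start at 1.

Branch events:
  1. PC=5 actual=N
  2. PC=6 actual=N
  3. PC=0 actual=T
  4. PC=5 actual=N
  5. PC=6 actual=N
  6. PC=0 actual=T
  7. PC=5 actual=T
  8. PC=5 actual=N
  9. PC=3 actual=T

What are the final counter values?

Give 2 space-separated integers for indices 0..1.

Answer: 1 1

Derivation:
Ev 1: PC=5 idx=1 pred=N actual=N -> ctr[1]=0
Ev 2: PC=6 idx=0 pred=N actual=N -> ctr[0]=0
Ev 3: PC=0 idx=0 pred=N actual=T -> ctr[0]=1
Ev 4: PC=5 idx=1 pred=N actual=N -> ctr[1]=0
Ev 5: PC=6 idx=0 pred=N actual=N -> ctr[0]=0
Ev 6: PC=0 idx=0 pred=N actual=T -> ctr[0]=1
Ev 7: PC=5 idx=1 pred=N actual=T -> ctr[1]=1
Ev 8: PC=5 idx=1 pred=N actual=N -> ctr[1]=0
Ev 9: PC=3 idx=1 pred=N actual=T -> ctr[1]=1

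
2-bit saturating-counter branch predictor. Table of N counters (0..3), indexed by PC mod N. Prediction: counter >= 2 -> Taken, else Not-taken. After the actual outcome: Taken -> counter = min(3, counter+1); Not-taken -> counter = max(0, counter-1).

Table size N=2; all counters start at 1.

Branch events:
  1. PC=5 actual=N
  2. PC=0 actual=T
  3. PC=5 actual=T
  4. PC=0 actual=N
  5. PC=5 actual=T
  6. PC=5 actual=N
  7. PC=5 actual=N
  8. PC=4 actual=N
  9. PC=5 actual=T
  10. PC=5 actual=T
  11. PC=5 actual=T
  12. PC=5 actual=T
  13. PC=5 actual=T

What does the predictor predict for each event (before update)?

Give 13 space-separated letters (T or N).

Answer: N N N T N T N N N N T T T

Derivation:
Ev 1: PC=5 idx=1 pred=N actual=N -> ctr[1]=0
Ev 2: PC=0 idx=0 pred=N actual=T -> ctr[0]=2
Ev 3: PC=5 idx=1 pred=N actual=T -> ctr[1]=1
Ev 4: PC=0 idx=0 pred=T actual=N -> ctr[0]=1
Ev 5: PC=5 idx=1 pred=N actual=T -> ctr[1]=2
Ev 6: PC=5 idx=1 pred=T actual=N -> ctr[1]=1
Ev 7: PC=5 idx=1 pred=N actual=N -> ctr[1]=0
Ev 8: PC=4 idx=0 pred=N actual=N -> ctr[0]=0
Ev 9: PC=5 idx=1 pred=N actual=T -> ctr[1]=1
Ev 10: PC=5 idx=1 pred=N actual=T -> ctr[1]=2
Ev 11: PC=5 idx=1 pred=T actual=T -> ctr[1]=3
Ev 12: PC=5 idx=1 pred=T actual=T -> ctr[1]=3
Ev 13: PC=5 idx=1 pred=T actual=T -> ctr[1]=3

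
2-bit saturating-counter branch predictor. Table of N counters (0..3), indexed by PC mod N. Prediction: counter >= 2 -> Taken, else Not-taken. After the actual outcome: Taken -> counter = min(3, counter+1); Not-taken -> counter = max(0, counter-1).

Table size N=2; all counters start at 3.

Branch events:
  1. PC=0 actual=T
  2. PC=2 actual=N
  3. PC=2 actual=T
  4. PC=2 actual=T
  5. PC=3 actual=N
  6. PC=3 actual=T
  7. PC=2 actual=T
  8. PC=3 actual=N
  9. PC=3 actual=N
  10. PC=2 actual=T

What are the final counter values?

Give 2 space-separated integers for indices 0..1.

Ev 1: PC=0 idx=0 pred=T actual=T -> ctr[0]=3
Ev 2: PC=2 idx=0 pred=T actual=N -> ctr[0]=2
Ev 3: PC=2 idx=0 pred=T actual=T -> ctr[0]=3
Ev 4: PC=2 idx=0 pred=T actual=T -> ctr[0]=3
Ev 5: PC=3 idx=1 pred=T actual=N -> ctr[1]=2
Ev 6: PC=3 idx=1 pred=T actual=T -> ctr[1]=3
Ev 7: PC=2 idx=0 pred=T actual=T -> ctr[0]=3
Ev 8: PC=3 idx=1 pred=T actual=N -> ctr[1]=2
Ev 9: PC=3 idx=1 pred=T actual=N -> ctr[1]=1
Ev 10: PC=2 idx=0 pred=T actual=T -> ctr[0]=3

Answer: 3 1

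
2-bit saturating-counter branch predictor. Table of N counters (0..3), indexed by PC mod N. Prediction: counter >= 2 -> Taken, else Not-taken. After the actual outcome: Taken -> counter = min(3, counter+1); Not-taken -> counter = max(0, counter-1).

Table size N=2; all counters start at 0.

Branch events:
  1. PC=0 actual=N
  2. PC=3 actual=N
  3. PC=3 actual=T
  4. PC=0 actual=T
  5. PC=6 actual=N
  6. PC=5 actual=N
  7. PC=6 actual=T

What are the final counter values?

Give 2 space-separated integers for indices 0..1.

Answer: 1 0

Derivation:
Ev 1: PC=0 idx=0 pred=N actual=N -> ctr[0]=0
Ev 2: PC=3 idx=1 pred=N actual=N -> ctr[1]=0
Ev 3: PC=3 idx=1 pred=N actual=T -> ctr[1]=1
Ev 4: PC=0 idx=0 pred=N actual=T -> ctr[0]=1
Ev 5: PC=6 idx=0 pred=N actual=N -> ctr[0]=0
Ev 6: PC=5 idx=1 pred=N actual=N -> ctr[1]=0
Ev 7: PC=6 idx=0 pred=N actual=T -> ctr[0]=1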